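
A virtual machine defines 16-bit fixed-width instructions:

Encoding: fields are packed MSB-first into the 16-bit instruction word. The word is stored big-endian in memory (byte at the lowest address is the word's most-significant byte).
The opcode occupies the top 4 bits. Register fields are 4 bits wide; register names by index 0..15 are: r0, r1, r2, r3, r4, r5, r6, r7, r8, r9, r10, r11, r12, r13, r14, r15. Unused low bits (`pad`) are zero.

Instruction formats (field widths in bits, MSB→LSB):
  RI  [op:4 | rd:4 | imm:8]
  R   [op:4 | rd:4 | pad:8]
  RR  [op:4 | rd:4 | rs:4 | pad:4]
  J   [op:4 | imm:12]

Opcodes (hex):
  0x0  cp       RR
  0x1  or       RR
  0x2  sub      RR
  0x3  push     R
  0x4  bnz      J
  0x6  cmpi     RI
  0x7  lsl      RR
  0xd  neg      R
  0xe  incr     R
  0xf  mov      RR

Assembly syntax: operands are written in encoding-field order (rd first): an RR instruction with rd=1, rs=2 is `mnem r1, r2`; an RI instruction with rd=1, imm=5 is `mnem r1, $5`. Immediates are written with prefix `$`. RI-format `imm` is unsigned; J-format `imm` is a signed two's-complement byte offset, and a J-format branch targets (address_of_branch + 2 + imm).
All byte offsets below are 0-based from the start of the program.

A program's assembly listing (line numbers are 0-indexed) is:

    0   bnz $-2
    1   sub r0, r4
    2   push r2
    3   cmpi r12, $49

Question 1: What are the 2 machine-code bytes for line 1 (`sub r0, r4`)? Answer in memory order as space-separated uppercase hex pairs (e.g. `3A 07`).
L1: sub op=0x2:4|rd=0:4|rs=4:4|pad=0:4 ⇒ 0x2040 ⇒ big 20 40

20 40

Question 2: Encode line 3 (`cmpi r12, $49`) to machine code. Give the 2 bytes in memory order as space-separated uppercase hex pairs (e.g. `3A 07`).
L3: cmpi op=0x6:4|rd=12:4|imm=49:8 ⇒ 0x6c31 ⇒ big 6c 31

6C 31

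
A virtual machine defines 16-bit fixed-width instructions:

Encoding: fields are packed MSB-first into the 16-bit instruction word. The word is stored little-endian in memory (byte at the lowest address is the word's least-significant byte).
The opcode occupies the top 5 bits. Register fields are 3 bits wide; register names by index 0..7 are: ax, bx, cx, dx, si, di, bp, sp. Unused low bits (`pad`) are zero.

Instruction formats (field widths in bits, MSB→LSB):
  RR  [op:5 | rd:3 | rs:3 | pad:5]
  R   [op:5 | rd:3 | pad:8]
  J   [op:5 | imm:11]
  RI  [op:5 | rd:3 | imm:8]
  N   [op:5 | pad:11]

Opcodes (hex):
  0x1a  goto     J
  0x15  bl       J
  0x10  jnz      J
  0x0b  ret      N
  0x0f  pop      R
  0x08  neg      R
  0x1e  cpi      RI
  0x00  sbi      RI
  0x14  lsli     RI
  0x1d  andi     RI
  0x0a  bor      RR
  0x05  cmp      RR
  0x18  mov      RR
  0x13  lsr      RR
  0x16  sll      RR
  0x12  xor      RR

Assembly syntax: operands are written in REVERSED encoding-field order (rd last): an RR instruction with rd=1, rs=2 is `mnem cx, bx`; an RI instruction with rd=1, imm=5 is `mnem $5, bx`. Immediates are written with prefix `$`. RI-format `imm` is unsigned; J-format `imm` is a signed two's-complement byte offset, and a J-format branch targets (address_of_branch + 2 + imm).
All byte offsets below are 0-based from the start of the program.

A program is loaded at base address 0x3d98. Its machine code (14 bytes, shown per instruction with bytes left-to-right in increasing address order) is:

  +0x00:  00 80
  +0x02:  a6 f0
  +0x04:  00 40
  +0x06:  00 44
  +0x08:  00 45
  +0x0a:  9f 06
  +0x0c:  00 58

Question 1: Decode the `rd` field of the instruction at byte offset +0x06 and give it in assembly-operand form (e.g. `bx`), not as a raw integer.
off 0x06: read 00 44 as little → 0x4400
  opcode bits[15:11]=0x8: neg/R
  rd: (w>>8)&0x7=0x4 → si

si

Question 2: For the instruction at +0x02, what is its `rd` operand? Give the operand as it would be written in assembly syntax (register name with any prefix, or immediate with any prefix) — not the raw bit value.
[02] a6 f0 → 0xf0a6
  op=0xf0a6>>11=0x1e ⇒ cpi (RI)
  rd@[10:8]=0x0 ⇒ ax
  imm@[7:0]=0xa6 ⇒ $166

ax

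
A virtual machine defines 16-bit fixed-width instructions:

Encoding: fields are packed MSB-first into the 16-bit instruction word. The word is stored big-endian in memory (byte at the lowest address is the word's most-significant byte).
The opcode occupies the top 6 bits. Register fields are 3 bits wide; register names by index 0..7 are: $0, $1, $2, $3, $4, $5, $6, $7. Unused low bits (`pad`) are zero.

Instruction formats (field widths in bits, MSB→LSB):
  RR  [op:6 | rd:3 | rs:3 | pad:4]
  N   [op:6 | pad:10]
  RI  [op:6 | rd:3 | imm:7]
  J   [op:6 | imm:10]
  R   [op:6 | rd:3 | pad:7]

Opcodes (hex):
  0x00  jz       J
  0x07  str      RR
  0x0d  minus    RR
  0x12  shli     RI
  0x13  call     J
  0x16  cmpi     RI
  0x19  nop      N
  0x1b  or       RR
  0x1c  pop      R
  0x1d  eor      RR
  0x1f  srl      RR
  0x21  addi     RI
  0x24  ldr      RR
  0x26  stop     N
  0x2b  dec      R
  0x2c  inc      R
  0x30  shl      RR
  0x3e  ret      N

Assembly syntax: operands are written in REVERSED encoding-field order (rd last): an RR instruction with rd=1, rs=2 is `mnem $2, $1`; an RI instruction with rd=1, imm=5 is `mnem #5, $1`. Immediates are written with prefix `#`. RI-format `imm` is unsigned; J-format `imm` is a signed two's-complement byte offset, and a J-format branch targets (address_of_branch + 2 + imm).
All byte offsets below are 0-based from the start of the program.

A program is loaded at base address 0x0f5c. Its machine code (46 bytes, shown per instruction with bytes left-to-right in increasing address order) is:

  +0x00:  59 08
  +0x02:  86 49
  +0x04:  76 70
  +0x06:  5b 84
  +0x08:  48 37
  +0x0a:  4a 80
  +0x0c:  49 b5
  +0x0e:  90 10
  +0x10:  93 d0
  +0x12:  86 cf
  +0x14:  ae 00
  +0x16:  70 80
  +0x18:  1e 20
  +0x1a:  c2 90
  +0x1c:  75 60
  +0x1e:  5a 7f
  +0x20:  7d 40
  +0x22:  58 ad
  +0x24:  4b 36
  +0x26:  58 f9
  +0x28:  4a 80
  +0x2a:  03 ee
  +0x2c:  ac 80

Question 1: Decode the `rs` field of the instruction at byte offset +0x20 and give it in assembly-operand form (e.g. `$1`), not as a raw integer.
$4

off 0x20: read 7d 40 as big → 0x7d40
  top 6b → 0x1f → srl [RR]
  rd: (w>>7)&0x7=0x2 → $2
  rs: (w>>4)&0x7=0x4 → $4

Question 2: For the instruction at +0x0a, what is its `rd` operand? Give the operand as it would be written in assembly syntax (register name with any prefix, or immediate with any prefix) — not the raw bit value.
$5

[0a] 4a 80 → 0x4a80
  opcode bits[15:10]=0x12: shli/RI
  rd: (w>>7)&0x7=0x5 → $5
  imm: (w>>0)&0x7f=0x0 → #0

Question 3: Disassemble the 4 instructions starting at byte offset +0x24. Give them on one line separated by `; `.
shli #54, $6; cmpi #121, $1; shli #0, $5; jz #-18

@+24  big-endian(4b 36) = 0x4b36
  opcode bits[15:10]=0x12: shli/RI
  rd@[9:7]=0x6 ⇒ $6
  imm@[6:0]=0x36 ⇒ #54
@+26  big-endian(58 f9) = 0x58f9
  opcode bits[15:10]=0x16: cmpi/RI
  rd@[9:7]=0x1 ⇒ $1
  imm@[6:0]=0x79 ⇒ #121
@+28  big-endian(4a 80) = 0x4a80
  opcode bits[15:10]=0x12: shli/RI
  rd@[9:7]=0x5 ⇒ $5
  imm@[6:0]=0x0 ⇒ #0
@+2a  big-endian(03 ee) = 0x03ee
  opcode bits[15:10]=0x0: jz/J
  imm@[9:0]=0x3ee (s10→-18) ⇒ #-18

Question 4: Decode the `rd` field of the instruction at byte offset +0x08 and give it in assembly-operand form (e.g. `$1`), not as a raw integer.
$0

off 0x08: read 48 37 as big → 0x4837
  opcode bits[15:10]=0x12: shli/RI
  rd: (w>>7)&0x7=0x0 → $0
  imm: (w>>0)&0x7f=0x37 → #55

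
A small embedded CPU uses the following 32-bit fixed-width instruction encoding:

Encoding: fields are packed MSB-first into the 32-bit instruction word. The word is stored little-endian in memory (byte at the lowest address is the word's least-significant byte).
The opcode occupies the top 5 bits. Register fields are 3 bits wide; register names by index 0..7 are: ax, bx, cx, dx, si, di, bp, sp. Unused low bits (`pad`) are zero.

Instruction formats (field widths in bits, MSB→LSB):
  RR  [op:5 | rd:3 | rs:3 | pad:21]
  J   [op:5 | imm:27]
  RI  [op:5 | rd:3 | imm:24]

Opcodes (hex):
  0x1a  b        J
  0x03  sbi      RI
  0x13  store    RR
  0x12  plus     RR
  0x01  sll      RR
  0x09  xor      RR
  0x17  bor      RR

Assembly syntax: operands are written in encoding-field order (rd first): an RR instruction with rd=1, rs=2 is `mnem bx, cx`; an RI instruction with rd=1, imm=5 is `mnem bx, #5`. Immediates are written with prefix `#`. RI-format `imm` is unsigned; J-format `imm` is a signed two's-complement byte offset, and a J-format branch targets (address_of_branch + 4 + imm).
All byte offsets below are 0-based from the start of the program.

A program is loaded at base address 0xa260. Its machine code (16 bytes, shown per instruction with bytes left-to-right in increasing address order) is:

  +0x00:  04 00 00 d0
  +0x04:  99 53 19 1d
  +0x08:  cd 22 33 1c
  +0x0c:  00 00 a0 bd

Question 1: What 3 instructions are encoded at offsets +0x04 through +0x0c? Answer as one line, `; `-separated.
@+04  little-endian(99 53 19 1d) = 0x1d195399
  op=0x1d195399>>27=0x3 ⇒ sbi (RI)
  [26:24] rd=5 = di
  [23:0] imm=1659801 = #1659801
@+08  little-endian(cd 22 33 1c) = 0x1c3322cd
  op=0x1c3322cd>>27=0x3 ⇒ sbi (RI)
  [26:24] rd=4 = si
  [23:0] imm=3351245 = #3351245
@+0c  little-endian(00 00 a0 bd) = 0xbda00000
  op=0xbda00000>>27=0x17 ⇒ bor (RR)
  [26:24] rd=5 = di
  [23:21] rs=5 = di

sbi di, #1659801; sbi si, #3351245; bor di, di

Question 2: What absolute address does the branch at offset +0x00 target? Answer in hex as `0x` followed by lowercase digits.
0xa268

off 0x00: read 04 00 00 d0 as little → 0xd0000004
  op=0xd0000004>>27=0x1a ⇒ b (J)
  imm: (w>>0)&0x7ffffff=0x4 → #4
  target = base 0xa260 + off 0x00 + 4 + imm 4 = 0xa268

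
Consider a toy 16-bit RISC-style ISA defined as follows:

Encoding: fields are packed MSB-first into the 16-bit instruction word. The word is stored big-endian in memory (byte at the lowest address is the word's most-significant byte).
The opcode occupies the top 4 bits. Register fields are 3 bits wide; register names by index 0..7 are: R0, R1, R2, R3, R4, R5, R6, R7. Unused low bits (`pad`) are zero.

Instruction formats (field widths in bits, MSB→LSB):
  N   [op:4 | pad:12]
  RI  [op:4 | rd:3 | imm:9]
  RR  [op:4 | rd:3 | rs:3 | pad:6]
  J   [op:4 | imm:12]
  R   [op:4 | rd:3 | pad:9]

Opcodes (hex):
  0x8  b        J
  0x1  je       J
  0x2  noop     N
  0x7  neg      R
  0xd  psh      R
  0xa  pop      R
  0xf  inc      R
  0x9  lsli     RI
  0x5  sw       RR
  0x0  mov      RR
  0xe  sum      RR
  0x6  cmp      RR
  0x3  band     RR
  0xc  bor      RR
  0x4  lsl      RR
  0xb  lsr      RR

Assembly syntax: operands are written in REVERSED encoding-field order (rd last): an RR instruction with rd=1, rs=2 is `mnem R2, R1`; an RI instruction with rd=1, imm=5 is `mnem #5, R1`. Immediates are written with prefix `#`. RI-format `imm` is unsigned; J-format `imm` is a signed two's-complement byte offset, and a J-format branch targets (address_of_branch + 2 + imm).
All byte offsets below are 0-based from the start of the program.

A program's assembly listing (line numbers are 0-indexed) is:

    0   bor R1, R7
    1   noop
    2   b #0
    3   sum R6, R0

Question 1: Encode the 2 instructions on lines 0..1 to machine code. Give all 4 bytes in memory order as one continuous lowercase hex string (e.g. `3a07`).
line 0 (bor): pack op=0xc:4|rd=7:3|rs=1:3|pad=0:6 = 0xce40; big→ ce 40
line 1 (noop): pack op=0x2:4|pad=0:12 = 0x2000; big→ 20 00

ce402000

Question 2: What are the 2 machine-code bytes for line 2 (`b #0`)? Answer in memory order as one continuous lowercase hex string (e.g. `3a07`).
8000

2. b fields op=0x8:4|imm=0:12 → word 8000h → 80 00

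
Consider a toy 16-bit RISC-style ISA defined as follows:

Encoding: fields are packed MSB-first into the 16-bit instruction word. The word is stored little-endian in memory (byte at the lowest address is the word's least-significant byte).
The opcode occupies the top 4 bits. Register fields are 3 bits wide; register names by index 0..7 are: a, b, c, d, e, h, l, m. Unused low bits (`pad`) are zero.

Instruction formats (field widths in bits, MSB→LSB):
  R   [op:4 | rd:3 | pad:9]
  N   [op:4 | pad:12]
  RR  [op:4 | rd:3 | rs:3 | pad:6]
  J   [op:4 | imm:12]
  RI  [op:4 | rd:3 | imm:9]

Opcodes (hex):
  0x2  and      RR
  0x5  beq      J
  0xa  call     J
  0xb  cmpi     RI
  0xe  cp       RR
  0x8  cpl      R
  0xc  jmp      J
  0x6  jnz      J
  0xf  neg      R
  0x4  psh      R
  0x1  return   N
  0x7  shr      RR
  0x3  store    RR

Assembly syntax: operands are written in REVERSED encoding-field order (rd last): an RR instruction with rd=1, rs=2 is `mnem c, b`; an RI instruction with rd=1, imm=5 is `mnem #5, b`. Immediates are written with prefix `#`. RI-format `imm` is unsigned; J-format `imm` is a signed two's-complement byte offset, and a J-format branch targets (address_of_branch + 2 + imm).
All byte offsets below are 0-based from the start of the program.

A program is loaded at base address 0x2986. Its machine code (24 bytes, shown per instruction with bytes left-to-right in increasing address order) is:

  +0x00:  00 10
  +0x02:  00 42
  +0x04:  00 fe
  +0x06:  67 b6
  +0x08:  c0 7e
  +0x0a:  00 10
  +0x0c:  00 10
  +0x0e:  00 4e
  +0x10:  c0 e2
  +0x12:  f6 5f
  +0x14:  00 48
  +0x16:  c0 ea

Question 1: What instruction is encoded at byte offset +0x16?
cp d, h

off 0x16: read c0 ea as little → 0xeac0
  top 4b → 0xe → cp [RR]
  rd@[11:9]=0x5 ⇒ h
  rs@[8:6]=0x3 ⇒ d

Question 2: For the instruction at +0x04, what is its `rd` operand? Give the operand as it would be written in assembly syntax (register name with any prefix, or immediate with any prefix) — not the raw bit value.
m

+0x04: 00 fe ⇒ word 0xfe00 (little)
  op=0xfe00>>12=0xf ⇒ neg (R)
  [11:9] rd=7 = m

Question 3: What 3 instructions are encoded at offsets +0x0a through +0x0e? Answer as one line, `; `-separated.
return; return; psh m

[0a] 00 10 → 0x1000
  op=0x1000>>12=0x1 ⇒ return (N)
[0c] 00 10 → 0x1000
  op=0x1000>>12=0x1 ⇒ return (N)
[0e] 00 4e → 0x4e00
  op=0x4e00>>12=0x4 ⇒ psh (R)
  rd: (w>>9)&0x7=0x7 → m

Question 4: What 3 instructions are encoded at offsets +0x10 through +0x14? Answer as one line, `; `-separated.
cp d, b; beq #-10; psh e

[10] c0 e2 → 0xe2c0
  op=0xe2c0>>12=0xe ⇒ cp (RR)
  rd@[11:9]=0x1 ⇒ b
  rs@[8:6]=0x3 ⇒ d
[12] f6 5f → 0x5ff6
  op=0x5ff6>>12=0x5 ⇒ beq (J)
  imm@[11:0]=0xff6 (s12→-10) ⇒ #-10
[14] 00 48 → 0x4800
  op=0x4800>>12=0x4 ⇒ psh (R)
  rd@[11:9]=0x4 ⇒ e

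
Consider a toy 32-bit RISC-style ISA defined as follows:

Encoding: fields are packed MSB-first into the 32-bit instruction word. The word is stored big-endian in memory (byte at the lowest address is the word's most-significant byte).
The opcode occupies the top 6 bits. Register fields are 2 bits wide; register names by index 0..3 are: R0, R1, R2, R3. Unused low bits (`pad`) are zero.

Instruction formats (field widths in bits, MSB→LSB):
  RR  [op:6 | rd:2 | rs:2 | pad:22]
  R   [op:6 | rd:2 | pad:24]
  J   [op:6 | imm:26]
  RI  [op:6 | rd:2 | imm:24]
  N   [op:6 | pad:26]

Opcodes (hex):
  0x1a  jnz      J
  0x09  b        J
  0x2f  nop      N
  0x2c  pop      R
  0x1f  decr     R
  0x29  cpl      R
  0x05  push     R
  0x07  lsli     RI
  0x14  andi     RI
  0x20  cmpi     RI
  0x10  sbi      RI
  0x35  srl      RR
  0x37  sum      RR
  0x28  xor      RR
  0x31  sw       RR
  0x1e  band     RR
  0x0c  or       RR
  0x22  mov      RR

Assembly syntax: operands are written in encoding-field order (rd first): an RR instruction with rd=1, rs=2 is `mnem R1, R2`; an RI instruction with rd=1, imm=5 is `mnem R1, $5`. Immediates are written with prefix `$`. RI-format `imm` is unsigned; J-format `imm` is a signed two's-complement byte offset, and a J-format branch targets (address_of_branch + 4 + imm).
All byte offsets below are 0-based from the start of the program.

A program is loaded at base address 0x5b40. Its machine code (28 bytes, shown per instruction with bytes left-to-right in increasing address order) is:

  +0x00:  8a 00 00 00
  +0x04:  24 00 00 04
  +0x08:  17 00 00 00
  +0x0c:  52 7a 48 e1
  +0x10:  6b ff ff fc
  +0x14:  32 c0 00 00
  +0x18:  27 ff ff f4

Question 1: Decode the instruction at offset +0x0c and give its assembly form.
+0x0c: 52 7a 48 e1 ⇒ word 0x527a48e1 (big)
  op=0x527a48e1>>26=0x14 ⇒ andi (RI)
  rd@[25:24]=0x2 ⇒ R2
  imm@[23:0]=0x7a48e1 ⇒ $8014049

andi R2, $8014049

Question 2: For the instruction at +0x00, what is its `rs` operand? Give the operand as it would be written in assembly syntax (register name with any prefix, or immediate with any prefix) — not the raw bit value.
+0x00: 8a 00 00 00 ⇒ word 0x8a000000 (big)
  opcode bits[31:26]=0x22: mov/RR
  [25:24] rd=2 = R2
  [23:22] rs=0 = R0

R0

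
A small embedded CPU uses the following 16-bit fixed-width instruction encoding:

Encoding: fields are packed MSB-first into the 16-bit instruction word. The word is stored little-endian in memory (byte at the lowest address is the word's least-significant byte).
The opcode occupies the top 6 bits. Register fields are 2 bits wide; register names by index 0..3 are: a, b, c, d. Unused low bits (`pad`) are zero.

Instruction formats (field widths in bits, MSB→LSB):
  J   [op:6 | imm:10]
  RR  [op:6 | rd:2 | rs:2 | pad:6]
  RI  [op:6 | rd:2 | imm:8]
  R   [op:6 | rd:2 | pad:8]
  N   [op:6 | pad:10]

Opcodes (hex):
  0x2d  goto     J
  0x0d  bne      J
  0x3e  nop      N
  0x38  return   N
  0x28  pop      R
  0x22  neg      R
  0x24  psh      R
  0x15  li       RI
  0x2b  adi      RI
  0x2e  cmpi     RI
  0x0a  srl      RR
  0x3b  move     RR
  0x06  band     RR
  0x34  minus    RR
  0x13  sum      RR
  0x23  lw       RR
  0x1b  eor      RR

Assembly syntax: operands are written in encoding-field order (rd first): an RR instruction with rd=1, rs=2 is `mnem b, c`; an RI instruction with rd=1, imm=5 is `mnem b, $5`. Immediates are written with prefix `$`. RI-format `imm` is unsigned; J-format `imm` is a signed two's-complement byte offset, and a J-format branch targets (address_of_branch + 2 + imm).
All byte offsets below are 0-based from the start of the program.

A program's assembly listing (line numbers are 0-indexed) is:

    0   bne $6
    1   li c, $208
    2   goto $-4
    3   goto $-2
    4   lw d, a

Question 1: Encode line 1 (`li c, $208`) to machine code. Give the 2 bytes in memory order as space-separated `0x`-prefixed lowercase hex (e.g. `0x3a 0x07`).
L1: li op=0x15:6|rd=2:2|imm=208:8 ⇒ 0x56d0 ⇒ little d0 56

0xd0 0x56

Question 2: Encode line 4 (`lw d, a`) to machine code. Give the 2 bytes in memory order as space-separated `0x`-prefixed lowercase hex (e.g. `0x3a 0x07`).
4. lw fields op=0x23:6|rd=3:2|rs=0:2|pad=0:6 → word 8f00h → 00 8f

0x00 0x8f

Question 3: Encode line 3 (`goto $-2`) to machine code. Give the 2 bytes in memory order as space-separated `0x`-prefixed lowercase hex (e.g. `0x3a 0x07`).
L3: goto op=0x2d:6|imm=-2:10 ⇒ 0xb7fe ⇒ little fe b7

0xfe 0xb7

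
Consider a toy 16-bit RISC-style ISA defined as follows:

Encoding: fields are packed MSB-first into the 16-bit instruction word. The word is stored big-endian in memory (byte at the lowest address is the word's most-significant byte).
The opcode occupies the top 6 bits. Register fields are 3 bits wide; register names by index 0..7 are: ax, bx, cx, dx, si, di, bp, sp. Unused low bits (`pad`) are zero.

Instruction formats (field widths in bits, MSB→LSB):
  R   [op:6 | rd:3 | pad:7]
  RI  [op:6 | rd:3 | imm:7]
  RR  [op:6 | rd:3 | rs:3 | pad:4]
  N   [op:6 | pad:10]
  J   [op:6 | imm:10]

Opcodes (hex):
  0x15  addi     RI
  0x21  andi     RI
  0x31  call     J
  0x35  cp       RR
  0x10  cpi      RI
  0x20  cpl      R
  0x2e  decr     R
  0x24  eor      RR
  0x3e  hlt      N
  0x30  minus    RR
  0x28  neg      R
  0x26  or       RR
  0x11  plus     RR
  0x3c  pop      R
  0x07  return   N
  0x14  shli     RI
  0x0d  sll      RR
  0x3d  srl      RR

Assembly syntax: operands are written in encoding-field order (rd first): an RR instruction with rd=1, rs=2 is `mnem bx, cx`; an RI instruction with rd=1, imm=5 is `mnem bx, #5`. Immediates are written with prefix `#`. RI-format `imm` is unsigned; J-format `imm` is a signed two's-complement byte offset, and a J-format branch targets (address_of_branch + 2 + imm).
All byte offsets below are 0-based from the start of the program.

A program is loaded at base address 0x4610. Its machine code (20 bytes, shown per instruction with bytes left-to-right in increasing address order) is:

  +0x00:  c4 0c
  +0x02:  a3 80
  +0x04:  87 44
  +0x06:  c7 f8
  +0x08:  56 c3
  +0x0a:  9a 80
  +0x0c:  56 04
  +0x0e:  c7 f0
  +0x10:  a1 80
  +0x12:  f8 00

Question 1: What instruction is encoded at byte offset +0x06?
@+06  big-endian(c7 f8) = 0xc7f8
  top 6b → 0x31 → call [J]
  [9:0] imm=1016 (s10→-8) = #-8

call #-8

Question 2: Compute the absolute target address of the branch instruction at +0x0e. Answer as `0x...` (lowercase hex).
@+0e  big-endian(c7 f0) = 0xc7f0
  opcode bits[15:10]=0x31: call/J
  [9:0] imm=1008 (s10→-16) = #-16
  target = base 0x4610 + off 0x0e + 2 + imm -16 = 0x4610

0x4610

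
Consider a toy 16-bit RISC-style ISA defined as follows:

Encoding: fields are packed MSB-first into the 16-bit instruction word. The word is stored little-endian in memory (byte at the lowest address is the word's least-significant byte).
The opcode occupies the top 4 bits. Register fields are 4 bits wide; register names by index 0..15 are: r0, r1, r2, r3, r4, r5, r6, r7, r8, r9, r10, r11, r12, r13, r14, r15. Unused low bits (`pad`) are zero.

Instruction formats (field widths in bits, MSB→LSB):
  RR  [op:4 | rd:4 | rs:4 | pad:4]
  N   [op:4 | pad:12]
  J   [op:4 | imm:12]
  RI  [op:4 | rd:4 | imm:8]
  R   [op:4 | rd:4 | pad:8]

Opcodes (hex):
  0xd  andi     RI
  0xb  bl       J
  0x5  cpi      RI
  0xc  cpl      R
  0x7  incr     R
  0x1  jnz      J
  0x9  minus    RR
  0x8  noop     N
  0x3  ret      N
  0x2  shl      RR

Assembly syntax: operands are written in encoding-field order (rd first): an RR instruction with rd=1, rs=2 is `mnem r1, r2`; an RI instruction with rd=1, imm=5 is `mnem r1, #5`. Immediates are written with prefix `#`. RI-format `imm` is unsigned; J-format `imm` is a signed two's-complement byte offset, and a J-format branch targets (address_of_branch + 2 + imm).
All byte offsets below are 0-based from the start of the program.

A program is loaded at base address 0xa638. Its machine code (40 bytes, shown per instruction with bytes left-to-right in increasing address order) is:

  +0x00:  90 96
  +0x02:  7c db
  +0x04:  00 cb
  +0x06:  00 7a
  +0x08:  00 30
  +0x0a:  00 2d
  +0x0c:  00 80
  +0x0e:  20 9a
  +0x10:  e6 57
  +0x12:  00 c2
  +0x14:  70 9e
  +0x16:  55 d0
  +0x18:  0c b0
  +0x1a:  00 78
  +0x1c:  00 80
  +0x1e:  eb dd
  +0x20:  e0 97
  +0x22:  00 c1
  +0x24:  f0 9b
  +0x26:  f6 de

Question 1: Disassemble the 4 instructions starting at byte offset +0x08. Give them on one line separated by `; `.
[08] 00 30 → 0x3000
  opcode bits[15:12]=0x3: ret/N
[0a] 00 2d → 0x2d00
  opcode bits[15:12]=0x2: shl/RR
  rd@[11:8]=0xd ⇒ r13
  rs@[7:4]=0x0 ⇒ r0
[0c] 00 80 → 0x8000
  opcode bits[15:12]=0x8: noop/N
[0e] 20 9a → 0x9a20
  opcode bits[15:12]=0x9: minus/RR
  rd@[11:8]=0xa ⇒ r10
  rs@[7:4]=0x2 ⇒ r2

ret; shl r13, r0; noop; minus r10, r2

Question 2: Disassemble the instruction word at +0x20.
minus r7, r14

off 0x20: read e0 97 as little → 0x97e0
  top 4b → 0x9 → minus [RR]
  rd@[11:8]=0x7 ⇒ r7
  rs@[7:4]=0xe ⇒ r14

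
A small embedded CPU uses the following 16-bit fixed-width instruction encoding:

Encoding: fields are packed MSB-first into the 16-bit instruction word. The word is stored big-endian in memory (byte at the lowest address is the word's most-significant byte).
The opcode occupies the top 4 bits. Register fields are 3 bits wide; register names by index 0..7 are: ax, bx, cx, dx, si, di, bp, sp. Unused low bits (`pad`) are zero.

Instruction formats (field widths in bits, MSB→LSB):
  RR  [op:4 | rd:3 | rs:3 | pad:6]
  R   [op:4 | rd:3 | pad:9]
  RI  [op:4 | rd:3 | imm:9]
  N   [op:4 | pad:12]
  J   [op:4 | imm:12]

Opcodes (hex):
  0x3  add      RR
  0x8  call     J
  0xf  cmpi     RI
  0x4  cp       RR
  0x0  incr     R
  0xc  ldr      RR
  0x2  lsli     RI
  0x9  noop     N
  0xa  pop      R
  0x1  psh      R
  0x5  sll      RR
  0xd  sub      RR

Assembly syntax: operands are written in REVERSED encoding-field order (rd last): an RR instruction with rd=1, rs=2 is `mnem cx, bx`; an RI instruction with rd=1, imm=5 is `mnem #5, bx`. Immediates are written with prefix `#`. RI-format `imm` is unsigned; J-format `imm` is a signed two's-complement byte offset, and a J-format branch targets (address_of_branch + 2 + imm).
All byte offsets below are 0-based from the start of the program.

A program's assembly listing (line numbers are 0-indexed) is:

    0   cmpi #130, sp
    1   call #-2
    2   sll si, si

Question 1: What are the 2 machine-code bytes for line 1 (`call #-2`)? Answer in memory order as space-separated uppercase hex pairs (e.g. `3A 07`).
line 1 (call): pack op=0x8:4|imm=-2:12 = 0x8ffe; big→ 8f fe

8F FE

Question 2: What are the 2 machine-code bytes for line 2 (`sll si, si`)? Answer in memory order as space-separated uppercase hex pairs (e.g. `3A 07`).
L2: sll op=0x5:4|rd=4:3|rs=4:3|pad=0:6 ⇒ 0x5900 ⇒ big 59 00

59 00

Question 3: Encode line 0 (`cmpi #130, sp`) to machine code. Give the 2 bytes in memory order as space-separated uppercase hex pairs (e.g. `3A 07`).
FE 82

L0: cmpi op=0xf:4|rd=7:3|imm=130:9 ⇒ 0xfe82 ⇒ big fe 82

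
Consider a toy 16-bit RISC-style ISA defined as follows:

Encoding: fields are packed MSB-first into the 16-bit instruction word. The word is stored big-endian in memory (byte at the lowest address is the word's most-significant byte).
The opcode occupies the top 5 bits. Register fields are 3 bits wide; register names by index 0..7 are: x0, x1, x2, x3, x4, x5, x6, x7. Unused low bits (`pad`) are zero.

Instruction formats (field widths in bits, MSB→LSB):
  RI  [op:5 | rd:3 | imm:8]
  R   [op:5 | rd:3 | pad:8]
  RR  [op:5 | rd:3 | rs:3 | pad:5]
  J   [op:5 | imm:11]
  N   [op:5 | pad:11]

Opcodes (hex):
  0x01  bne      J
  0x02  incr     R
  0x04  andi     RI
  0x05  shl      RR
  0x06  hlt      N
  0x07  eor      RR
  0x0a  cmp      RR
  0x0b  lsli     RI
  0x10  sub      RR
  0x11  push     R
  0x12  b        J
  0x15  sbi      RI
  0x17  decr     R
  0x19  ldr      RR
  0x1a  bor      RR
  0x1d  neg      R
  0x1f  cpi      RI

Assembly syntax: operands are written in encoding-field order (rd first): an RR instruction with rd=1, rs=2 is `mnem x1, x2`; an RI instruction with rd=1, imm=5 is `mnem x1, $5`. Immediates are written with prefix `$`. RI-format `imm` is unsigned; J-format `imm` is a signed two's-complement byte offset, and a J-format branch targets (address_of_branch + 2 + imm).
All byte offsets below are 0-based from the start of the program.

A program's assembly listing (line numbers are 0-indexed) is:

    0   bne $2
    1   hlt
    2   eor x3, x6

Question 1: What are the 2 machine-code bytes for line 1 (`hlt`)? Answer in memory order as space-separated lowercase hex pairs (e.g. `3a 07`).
30 00

1. hlt fields op=0x6:5|pad=0:11 → word 3000h → 30 00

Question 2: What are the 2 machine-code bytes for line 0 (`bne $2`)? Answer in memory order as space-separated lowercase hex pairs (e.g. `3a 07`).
line 0 (bne): pack op=0x1:5|imm=2:11 = 0x0802; big→ 08 02

08 02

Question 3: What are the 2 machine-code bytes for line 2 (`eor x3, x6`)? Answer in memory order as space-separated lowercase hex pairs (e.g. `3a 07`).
3b c0

2. eor fields op=0x7:5|rd=3:3|rs=6:3|pad=0:5 → word 3bc0h → 3b c0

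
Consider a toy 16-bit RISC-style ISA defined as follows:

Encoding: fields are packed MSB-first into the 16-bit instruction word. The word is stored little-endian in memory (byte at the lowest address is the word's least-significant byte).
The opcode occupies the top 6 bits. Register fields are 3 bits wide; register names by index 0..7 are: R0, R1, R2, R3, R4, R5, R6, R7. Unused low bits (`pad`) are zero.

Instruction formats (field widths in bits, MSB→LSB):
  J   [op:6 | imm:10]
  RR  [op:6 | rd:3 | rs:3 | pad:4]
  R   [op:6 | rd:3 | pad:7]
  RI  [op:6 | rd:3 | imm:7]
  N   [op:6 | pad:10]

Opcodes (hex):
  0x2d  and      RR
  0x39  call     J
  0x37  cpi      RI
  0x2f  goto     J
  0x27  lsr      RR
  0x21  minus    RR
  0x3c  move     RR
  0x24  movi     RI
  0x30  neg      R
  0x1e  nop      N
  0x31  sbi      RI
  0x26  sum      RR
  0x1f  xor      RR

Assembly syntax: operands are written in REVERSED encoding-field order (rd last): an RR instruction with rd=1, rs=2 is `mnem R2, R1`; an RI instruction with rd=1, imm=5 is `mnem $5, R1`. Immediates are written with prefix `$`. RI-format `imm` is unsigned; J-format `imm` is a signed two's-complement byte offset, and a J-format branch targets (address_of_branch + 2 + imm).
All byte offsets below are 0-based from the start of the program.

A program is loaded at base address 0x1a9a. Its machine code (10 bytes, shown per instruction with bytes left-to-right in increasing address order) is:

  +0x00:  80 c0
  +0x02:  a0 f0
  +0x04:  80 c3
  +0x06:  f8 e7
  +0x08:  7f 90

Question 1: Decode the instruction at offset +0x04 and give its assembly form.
[04] 80 c3 → 0xc380
  top 6b → 0x30 → neg [R]
  [9:7] rd=7 = R7

neg R7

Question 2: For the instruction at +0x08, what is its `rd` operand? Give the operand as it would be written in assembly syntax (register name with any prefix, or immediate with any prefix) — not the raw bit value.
+0x08: 7f 90 ⇒ word 0x907f (little)
  opcode bits[15:10]=0x24: movi/RI
  [9:7] rd=0 = R0
  [6:0] imm=127 = $127

R0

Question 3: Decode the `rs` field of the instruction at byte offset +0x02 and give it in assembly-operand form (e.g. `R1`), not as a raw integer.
[02] a0 f0 → 0xf0a0
  top 6b → 0x3c → move [RR]
  rd: (w>>7)&0x7=0x1 → R1
  rs: (w>>4)&0x7=0x2 → R2

R2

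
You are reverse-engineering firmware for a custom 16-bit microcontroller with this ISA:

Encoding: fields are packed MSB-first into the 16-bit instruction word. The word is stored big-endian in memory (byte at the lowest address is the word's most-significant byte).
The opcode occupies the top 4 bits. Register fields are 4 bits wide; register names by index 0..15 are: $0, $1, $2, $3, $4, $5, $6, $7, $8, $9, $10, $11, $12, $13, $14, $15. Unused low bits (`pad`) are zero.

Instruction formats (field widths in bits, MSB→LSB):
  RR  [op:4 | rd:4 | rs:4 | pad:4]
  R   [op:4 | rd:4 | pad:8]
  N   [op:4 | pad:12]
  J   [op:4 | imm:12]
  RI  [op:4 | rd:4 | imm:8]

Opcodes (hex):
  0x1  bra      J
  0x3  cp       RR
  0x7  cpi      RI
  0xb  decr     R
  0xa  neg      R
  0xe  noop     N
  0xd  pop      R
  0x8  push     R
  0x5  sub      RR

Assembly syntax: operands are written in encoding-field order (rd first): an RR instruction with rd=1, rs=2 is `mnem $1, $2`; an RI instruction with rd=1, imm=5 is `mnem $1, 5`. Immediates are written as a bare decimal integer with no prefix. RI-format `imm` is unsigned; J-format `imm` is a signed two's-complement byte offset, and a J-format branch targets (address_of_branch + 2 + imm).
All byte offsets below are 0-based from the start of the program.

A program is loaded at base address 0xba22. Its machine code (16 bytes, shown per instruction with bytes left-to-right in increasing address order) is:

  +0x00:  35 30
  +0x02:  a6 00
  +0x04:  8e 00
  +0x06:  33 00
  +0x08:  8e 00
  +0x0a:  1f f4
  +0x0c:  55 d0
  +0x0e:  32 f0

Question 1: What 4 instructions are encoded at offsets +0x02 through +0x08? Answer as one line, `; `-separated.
neg $6; push $14; cp $3, $0; push $14

@+02  big-endian(a6 00) = 0xa600
  opcode bits[15:12]=0xa: neg/R
  rd: (w>>8)&0xf=0x6 → $6
@+04  big-endian(8e 00) = 0x8e00
  opcode bits[15:12]=0x8: push/R
  rd: (w>>8)&0xf=0xe → $14
@+06  big-endian(33 00) = 0x3300
  opcode bits[15:12]=0x3: cp/RR
  rd: (w>>8)&0xf=0x3 → $3
  rs: (w>>4)&0xf=0x0 → $0
@+08  big-endian(8e 00) = 0x8e00
  opcode bits[15:12]=0x8: push/R
  rd: (w>>8)&0xf=0xe → $14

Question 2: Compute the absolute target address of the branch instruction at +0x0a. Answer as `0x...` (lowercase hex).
0xba22

[0a] 1f f4 → 0x1ff4
  op=0x1ff4>>12=0x1 ⇒ bra (J)
  [11:0] imm=4084 (s12→-12) = -12
  target = base 0xba22 + off 0x0a + 2 + imm -12 = 0xba22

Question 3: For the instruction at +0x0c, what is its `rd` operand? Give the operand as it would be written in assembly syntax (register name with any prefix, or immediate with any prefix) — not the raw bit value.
@+0c  big-endian(55 d0) = 0x55d0
  opcode bits[15:12]=0x5: sub/RR
  rd: (w>>8)&0xf=0x5 → $5
  rs: (w>>4)&0xf=0xd → $13

$5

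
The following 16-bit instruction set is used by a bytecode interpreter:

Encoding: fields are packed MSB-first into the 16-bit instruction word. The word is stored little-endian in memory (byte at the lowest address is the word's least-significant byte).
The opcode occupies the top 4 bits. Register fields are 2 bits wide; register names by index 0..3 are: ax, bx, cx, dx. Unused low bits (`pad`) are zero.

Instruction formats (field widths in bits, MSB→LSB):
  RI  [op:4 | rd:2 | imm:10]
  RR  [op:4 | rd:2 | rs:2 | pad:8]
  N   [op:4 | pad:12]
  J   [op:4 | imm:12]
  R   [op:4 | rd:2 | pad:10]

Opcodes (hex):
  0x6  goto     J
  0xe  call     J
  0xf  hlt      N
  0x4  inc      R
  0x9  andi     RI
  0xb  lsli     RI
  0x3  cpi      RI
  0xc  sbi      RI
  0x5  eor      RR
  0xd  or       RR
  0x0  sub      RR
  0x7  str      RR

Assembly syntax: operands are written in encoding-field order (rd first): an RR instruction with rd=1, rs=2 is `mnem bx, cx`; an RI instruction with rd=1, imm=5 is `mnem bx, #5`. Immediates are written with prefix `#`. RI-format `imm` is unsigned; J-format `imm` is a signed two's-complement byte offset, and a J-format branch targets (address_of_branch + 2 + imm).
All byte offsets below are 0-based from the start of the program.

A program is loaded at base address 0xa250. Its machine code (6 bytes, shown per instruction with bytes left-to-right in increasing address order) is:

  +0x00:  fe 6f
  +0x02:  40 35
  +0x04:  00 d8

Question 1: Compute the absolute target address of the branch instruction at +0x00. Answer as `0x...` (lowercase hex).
0xa250

+0x00: fe 6f ⇒ word 0x6ffe (little)
  op=0x6ffe>>12=0x6 ⇒ goto (J)
  imm: (w>>0)&0xfff=0xffe (s12→-2) → #-2
  target = base 0xa250 + off 0x00 + 2 + imm -2 = 0xa250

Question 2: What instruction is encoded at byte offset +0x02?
cpi bx, #320

+0x02: 40 35 ⇒ word 0x3540 (little)
  op=0x3540>>12=0x3 ⇒ cpi (RI)
  [11:10] rd=1 = bx
  [9:0] imm=320 = #320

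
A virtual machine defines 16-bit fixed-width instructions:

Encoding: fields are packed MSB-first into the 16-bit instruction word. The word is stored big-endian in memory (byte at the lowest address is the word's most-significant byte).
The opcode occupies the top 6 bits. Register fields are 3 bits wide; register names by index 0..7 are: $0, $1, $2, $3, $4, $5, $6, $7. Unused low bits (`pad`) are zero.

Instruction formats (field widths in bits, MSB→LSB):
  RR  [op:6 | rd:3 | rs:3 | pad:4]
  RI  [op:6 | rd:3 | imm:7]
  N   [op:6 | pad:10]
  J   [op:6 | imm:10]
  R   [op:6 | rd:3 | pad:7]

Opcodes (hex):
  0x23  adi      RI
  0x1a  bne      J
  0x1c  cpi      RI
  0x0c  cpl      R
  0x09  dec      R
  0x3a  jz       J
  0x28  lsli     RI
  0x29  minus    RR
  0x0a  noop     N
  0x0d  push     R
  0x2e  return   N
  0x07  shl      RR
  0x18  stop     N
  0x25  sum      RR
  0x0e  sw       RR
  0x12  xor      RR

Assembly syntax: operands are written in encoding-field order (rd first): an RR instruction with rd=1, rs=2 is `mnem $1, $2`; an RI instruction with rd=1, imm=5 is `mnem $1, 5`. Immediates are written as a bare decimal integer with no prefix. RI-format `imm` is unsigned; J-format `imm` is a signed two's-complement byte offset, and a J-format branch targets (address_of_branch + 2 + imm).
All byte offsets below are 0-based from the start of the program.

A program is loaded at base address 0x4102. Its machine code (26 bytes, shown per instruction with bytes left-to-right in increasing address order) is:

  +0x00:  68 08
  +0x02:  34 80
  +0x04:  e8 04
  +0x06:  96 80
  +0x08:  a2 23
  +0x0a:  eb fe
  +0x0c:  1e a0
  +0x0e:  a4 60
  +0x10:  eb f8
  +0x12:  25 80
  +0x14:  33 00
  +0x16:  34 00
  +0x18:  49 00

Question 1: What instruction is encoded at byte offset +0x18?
off 0x18: read 49 00 as big → 0x4900
  op=0x4900>>10=0x12 ⇒ xor (RR)
  rd: (w>>7)&0x7=0x2 → $2
  rs: (w>>4)&0x7=0x0 → $0

xor $2, $0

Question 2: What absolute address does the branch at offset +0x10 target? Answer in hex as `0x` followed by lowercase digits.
0x410c

@+10  big-endian(eb f8) = 0xebf8
  opcode bits[15:10]=0x3a: jz/J
  imm: (w>>0)&0x3ff=0x3f8 (s10→-8) → -8
  target = base 0x4102 + off 0x10 + 2 + imm -8 = 0x410c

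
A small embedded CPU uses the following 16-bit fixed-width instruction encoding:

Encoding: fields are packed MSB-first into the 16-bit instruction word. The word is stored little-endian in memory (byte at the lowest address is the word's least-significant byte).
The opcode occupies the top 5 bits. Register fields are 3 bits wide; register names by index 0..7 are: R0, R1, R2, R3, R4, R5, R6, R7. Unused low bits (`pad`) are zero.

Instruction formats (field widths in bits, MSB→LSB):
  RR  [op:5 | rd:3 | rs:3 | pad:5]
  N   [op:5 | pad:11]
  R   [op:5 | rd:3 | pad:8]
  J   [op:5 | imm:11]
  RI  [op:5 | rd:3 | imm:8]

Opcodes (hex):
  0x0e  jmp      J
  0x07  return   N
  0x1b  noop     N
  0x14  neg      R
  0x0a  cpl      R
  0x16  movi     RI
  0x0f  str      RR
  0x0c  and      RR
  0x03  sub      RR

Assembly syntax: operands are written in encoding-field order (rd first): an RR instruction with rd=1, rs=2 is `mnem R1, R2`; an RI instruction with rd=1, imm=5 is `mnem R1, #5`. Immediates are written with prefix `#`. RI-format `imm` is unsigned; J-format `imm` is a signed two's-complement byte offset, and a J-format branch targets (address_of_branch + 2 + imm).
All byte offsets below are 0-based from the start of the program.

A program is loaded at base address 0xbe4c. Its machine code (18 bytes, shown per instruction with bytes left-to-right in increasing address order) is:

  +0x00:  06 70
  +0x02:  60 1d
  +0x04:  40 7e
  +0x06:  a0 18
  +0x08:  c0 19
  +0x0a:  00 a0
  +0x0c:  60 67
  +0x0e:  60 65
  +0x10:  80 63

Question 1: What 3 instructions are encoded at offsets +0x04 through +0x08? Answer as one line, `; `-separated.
str R6, R2; sub R0, R5; sub R1, R6

[04] 40 7e → 0x7e40
  op=0x7e40>>11=0xf ⇒ str (RR)
  rd: (w>>8)&0x7=0x6 → R6
  rs: (w>>5)&0x7=0x2 → R2
[06] a0 18 → 0x18a0
  op=0x18a0>>11=0x3 ⇒ sub (RR)
  rd: (w>>8)&0x7=0x0 → R0
  rs: (w>>5)&0x7=0x5 → R5
[08] c0 19 → 0x19c0
  op=0x19c0>>11=0x3 ⇒ sub (RR)
  rd: (w>>8)&0x7=0x1 → R1
  rs: (w>>5)&0x7=0x6 → R6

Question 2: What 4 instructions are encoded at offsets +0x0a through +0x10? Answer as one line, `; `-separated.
@+0a  little-endian(00 a0) = 0xa000
  top 5b → 0x14 → neg [R]
  rd@[10:8]=0x0 ⇒ R0
@+0c  little-endian(60 67) = 0x6760
  top 5b → 0xc → and [RR]
  rd@[10:8]=0x7 ⇒ R7
  rs@[7:5]=0x3 ⇒ R3
@+0e  little-endian(60 65) = 0x6560
  top 5b → 0xc → and [RR]
  rd@[10:8]=0x5 ⇒ R5
  rs@[7:5]=0x3 ⇒ R3
@+10  little-endian(80 63) = 0x6380
  top 5b → 0xc → and [RR]
  rd@[10:8]=0x3 ⇒ R3
  rs@[7:5]=0x4 ⇒ R4

neg R0; and R7, R3; and R5, R3; and R3, R4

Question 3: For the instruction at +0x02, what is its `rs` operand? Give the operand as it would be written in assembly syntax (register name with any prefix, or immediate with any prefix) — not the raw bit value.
R3

off 0x02: read 60 1d as little → 0x1d60
  opcode bits[15:11]=0x3: sub/RR
  [10:8] rd=5 = R5
  [7:5] rs=3 = R3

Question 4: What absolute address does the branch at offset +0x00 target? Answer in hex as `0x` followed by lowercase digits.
0xbe54

@+00  little-endian(06 70) = 0x7006
  op=0x7006>>11=0xe ⇒ jmp (J)
  imm@[10:0]=0x6 ⇒ #6
  target = base 0xbe4c + off 0x00 + 2 + imm 6 = 0xbe54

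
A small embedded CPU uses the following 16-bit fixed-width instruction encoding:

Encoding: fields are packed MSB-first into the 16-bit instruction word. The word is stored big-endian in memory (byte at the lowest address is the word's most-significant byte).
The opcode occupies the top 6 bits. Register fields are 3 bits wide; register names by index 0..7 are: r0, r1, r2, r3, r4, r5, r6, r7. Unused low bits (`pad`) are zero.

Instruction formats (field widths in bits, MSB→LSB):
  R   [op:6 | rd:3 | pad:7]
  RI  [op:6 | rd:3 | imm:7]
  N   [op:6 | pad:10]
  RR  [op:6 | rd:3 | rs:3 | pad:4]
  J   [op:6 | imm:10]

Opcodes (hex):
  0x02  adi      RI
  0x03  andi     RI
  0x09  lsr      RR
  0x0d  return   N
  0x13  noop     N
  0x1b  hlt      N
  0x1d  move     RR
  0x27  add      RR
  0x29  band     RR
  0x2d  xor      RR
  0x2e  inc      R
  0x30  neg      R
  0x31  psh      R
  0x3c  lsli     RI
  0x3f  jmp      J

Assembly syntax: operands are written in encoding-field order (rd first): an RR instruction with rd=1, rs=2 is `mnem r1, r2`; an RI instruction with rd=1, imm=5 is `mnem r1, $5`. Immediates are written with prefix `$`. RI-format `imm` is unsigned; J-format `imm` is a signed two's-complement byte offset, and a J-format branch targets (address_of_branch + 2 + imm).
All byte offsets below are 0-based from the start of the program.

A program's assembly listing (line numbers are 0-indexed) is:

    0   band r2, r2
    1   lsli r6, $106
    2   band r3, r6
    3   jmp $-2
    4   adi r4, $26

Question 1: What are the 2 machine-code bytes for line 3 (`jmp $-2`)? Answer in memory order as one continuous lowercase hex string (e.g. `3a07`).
fffe

3. jmp fields op=0x3f:6|imm=-2:10 → word fffeh → ff fe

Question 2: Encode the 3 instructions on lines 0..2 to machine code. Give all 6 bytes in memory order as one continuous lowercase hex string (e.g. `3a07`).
line 0 (band): pack op=0x29:6|rd=2:3|rs=2:3|pad=0:4 = 0xa520; big→ a5 20
line 1 (lsli): pack op=0x3c:6|rd=6:3|imm=106:7 = 0xf36a; big→ f3 6a
line 2 (band): pack op=0x29:6|rd=3:3|rs=6:3|pad=0:4 = 0xa5e0; big→ a5 e0

a520f36aa5e0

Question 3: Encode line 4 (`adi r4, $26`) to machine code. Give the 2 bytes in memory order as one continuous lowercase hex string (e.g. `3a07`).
0a1a

4. adi fields op=0x2:6|rd=4:3|imm=26:7 → word 0a1ah → 0a 1a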